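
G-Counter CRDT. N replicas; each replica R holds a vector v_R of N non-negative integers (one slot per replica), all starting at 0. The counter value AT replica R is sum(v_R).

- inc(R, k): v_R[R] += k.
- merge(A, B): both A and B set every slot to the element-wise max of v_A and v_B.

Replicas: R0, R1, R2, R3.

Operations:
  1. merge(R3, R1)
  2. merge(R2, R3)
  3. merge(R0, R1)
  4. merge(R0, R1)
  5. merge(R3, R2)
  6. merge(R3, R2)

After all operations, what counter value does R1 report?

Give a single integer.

Op 1: merge R3<->R1 -> R3=(0,0,0,0) R1=(0,0,0,0)
Op 2: merge R2<->R3 -> R2=(0,0,0,0) R3=(0,0,0,0)
Op 3: merge R0<->R1 -> R0=(0,0,0,0) R1=(0,0,0,0)
Op 4: merge R0<->R1 -> R0=(0,0,0,0) R1=(0,0,0,0)
Op 5: merge R3<->R2 -> R3=(0,0,0,0) R2=(0,0,0,0)
Op 6: merge R3<->R2 -> R3=(0,0,0,0) R2=(0,0,0,0)

Answer: 0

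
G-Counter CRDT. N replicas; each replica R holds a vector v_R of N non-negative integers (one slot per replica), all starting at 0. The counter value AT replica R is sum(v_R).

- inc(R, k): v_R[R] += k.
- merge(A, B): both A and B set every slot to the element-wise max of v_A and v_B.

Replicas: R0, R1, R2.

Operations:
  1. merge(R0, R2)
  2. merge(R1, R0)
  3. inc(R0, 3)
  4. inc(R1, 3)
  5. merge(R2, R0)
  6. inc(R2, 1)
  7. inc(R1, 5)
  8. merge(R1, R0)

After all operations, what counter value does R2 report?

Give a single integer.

Answer: 4

Derivation:
Op 1: merge R0<->R2 -> R0=(0,0,0) R2=(0,0,0)
Op 2: merge R1<->R0 -> R1=(0,0,0) R0=(0,0,0)
Op 3: inc R0 by 3 -> R0=(3,0,0) value=3
Op 4: inc R1 by 3 -> R1=(0,3,0) value=3
Op 5: merge R2<->R0 -> R2=(3,0,0) R0=(3,0,0)
Op 6: inc R2 by 1 -> R2=(3,0,1) value=4
Op 7: inc R1 by 5 -> R1=(0,8,0) value=8
Op 8: merge R1<->R0 -> R1=(3,8,0) R0=(3,8,0)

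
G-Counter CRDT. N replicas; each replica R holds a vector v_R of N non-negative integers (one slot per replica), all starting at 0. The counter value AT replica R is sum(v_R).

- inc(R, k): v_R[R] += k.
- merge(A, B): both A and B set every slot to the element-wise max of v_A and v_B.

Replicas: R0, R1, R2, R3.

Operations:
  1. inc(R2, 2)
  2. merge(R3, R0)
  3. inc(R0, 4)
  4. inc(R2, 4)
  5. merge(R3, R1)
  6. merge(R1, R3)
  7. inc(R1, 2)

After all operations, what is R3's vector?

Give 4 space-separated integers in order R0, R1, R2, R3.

Answer: 0 0 0 0

Derivation:
Op 1: inc R2 by 2 -> R2=(0,0,2,0) value=2
Op 2: merge R3<->R0 -> R3=(0,0,0,0) R0=(0,0,0,0)
Op 3: inc R0 by 4 -> R0=(4,0,0,0) value=4
Op 4: inc R2 by 4 -> R2=(0,0,6,0) value=6
Op 5: merge R3<->R1 -> R3=(0,0,0,0) R1=(0,0,0,0)
Op 6: merge R1<->R3 -> R1=(0,0,0,0) R3=(0,0,0,0)
Op 7: inc R1 by 2 -> R1=(0,2,0,0) value=2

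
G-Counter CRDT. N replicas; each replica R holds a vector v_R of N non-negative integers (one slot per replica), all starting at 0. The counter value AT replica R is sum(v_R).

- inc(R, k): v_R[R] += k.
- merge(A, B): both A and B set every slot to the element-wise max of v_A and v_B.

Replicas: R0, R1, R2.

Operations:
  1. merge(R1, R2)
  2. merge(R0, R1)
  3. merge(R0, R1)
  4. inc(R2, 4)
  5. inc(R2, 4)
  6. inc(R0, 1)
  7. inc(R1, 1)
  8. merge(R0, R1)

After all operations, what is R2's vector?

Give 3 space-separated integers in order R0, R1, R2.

Op 1: merge R1<->R2 -> R1=(0,0,0) R2=(0,0,0)
Op 2: merge R0<->R1 -> R0=(0,0,0) R1=(0,0,0)
Op 3: merge R0<->R1 -> R0=(0,0,0) R1=(0,0,0)
Op 4: inc R2 by 4 -> R2=(0,0,4) value=4
Op 5: inc R2 by 4 -> R2=(0,0,8) value=8
Op 6: inc R0 by 1 -> R0=(1,0,0) value=1
Op 7: inc R1 by 1 -> R1=(0,1,0) value=1
Op 8: merge R0<->R1 -> R0=(1,1,0) R1=(1,1,0)

Answer: 0 0 8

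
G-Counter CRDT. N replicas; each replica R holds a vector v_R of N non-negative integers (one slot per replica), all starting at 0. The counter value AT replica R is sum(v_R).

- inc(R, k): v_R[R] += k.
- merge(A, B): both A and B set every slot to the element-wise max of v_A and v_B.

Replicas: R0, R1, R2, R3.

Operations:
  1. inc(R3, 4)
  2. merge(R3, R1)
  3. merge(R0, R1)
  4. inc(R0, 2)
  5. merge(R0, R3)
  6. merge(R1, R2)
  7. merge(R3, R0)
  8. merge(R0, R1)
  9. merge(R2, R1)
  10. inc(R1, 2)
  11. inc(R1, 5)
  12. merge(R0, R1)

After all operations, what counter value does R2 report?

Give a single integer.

Op 1: inc R3 by 4 -> R3=(0,0,0,4) value=4
Op 2: merge R3<->R1 -> R3=(0,0,0,4) R1=(0,0,0,4)
Op 3: merge R0<->R1 -> R0=(0,0,0,4) R1=(0,0,0,4)
Op 4: inc R0 by 2 -> R0=(2,0,0,4) value=6
Op 5: merge R0<->R3 -> R0=(2,0,0,4) R3=(2,0,0,4)
Op 6: merge R1<->R2 -> R1=(0,0,0,4) R2=(0,0,0,4)
Op 7: merge R3<->R0 -> R3=(2,0,0,4) R0=(2,0,0,4)
Op 8: merge R0<->R1 -> R0=(2,0,0,4) R1=(2,0,0,4)
Op 9: merge R2<->R1 -> R2=(2,0,0,4) R1=(2,0,0,4)
Op 10: inc R1 by 2 -> R1=(2,2,0,4) value=8
Op 11: inc R1 by 5 -> R1=(2,7,0,4) value=13
Op 12: merge R0<->R1 -> R0=(2,7,0,4) R1=(2,7,0,4)

Answer: 6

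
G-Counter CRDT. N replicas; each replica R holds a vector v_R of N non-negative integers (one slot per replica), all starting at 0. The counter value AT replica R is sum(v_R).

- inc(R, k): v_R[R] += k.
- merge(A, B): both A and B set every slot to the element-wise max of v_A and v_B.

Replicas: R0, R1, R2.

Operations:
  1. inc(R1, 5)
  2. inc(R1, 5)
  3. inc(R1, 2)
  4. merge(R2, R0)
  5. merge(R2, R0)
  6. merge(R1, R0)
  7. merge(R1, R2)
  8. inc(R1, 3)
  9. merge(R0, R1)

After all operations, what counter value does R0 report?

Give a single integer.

Answer: 15

Derivation:
Op 1: inc R1 by 5 -> R1=(0,5,0) value=5
Op 2: inc R1 by 5 -> R1=(0,10,0) value=10
Op 3: inc R1 by 2 -> R1=(0,12,0) value=12
Op 4: merge R2<->R0 -> R2=(0,0,0) R0=(0,0,0)
Op 5: merge R2<->R0 -> R2=(0,0,0) R0=(0,0,0)
Op 6: merge R1<->R0 -> R1=(0,12,0) R0=(0,12,0)
Op 7: merge R1<->R2 -> R1=(0,12,0) R2=(0,12,0)
Op 8: inc R1 by 3 -> R1=(0,15,0) value=15
Op 9: merge R0<->R1 -> R0=(0,15,0) R1=(0,15,0)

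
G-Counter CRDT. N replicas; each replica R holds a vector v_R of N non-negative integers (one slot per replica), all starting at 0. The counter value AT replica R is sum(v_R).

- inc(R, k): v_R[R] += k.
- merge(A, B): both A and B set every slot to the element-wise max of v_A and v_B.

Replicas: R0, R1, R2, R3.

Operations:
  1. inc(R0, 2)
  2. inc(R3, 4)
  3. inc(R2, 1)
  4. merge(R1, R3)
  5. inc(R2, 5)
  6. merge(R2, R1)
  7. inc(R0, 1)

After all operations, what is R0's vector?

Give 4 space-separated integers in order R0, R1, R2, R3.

Op 1: inc R0 by 2 -> R0=(2,0,0,0) value=2
Op 2: inc R3 by 4 -> R3=(0,0,0,4) value=4
Op 3: inc R2 by 1 -> R2=(0,0,1,0) value=1
Op 4: merge R1<->R3 -> R1=(0,0,0,4) R3=(0,0,0,4)
Op 5: inc R2 by 5 -> R2=(0,0,6,0) value=6
Op 6: merge R2<->R1 -> R2=(0,0,6,4) R1=(0,0,6,4)
Op 7: inc R0 by 1 -> R0=(3,0,0,0) value=3

Answer: 3 0 0 0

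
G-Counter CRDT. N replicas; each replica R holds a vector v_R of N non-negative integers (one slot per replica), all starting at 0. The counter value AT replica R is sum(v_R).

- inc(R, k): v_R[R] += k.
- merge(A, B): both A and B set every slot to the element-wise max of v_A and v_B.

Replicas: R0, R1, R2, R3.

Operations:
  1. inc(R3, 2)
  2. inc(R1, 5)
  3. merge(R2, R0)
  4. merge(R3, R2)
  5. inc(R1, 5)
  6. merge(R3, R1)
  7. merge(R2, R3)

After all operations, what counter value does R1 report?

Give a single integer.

Op 1: inc R3 by 2 -> R3=(0,0,0,2) value=2
Op 2: inc R1 by 5 -> R1=(0,5,0,0) value=5
Op 3: merge R2<->R0 -> R2=(0,0,0,0) R0=(0,0,0,0)
Op 4: merge R3<->R2 -> R3=(0,0,0,2) R2=(0,0,0,2)
Op 5: inc R1 by 5 -> R1=(0,10,0,0) value=10
Op 6: merge R3<->R1 -> R3=(0,10,0,2) R1=(0,10,0,2)
Op 7: merge R2<->R3 -> R2=(0,10,0,2) R3=(0,10,0,2)

Answer: 12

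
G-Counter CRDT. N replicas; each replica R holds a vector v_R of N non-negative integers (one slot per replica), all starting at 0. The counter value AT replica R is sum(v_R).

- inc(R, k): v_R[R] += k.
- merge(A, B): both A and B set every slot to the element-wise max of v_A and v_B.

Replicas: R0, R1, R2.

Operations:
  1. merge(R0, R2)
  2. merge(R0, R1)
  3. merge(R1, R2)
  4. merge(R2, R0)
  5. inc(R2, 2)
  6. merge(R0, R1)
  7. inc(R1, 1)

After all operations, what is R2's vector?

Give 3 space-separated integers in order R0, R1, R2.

Op 1: merge R0<->R2 -> R0=(0,0,0) R2=(0,0,0)
Op 2: merge R0<->R1 -> R0=(0,0,0) R1=(0,0,0)
Op 3: merge R1<->R2 -> R1=(0,0,0) R2=(0,0,0)
Op 4: merge R2<->R0 -> R2=(0,0,0) R0=(0,0,0)
Op 5: inc R2 by 2 -> R2=(0,0,2) value=2
Op 6: merge R0<->R1 -> R0=(0,0,0) R1=(0,0,0)
Op 7: inc R1 by 1 -> R1=(0,1,0) value=1

Answer: 0 0 2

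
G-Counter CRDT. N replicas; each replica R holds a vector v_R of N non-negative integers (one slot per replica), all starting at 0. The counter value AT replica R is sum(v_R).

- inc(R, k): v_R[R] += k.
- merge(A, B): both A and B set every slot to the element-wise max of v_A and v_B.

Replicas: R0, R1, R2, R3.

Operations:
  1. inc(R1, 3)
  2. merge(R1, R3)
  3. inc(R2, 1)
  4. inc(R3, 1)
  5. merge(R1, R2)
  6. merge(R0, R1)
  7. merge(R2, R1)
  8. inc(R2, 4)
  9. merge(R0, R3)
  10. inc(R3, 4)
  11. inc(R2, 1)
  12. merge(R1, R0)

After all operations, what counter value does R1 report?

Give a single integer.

Op 1: inc R1 by 3 -> R1=(0,3,0,0) value=3
Op 2: merge R1<->R3 -> R1=(0,3,0,0) R3=(0,3,0,0)
Op 3: inc R2 by 1 -> R2=(0,0,1,0) value=1
Op 4: inc R3 by 1 -> R3=(0,3,0,1) value=4
Op 5: merge R1<->R2 -> R1=(0,3,1,0) R2=(0,3,1,0)
Op 6: merge R0<->R1 -> R0=(0,3,1,0) R1=(0,3,1,0)
Op 7: merge R2<->R1 -> R2=(0,3,1,0) R1=(0,3,1,0)
Op 8: inc R2 by 4 -> R2=(0,3,5,0) value=8
Op 9: merge R0<->R3 -> R0=(0,3,1,1) R3=(0,3,1,1)
Op 10: inc R3 by 4 -> R3=(0,3,1,5) value=9
Op 11: inc R2 by 1 -> R2=(0,3,6,0) value=9
Op 12: merge R1<->R0 -> R1=(0,3,1,1) R0=(0,3,1,1)

Answer: 5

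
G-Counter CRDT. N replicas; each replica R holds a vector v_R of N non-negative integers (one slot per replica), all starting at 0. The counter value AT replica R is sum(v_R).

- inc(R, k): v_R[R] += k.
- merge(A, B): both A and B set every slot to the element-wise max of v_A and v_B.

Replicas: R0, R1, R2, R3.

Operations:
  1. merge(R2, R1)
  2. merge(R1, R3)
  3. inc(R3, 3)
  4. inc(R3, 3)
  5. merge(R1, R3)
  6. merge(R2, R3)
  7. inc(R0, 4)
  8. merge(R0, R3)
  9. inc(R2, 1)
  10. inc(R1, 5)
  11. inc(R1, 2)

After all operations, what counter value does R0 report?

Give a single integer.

Answer: 10

Derivation:
Op 1: merge R2<->R1 -> R2=(0,0,0,0) R1=(0,0,0,0)
Op 2: merge R1<->R3 -> R1=(0,0,0,0) R3=(0,0,0,0)
Op 3: inc R3 by 3 -> R3=(0,0,0,3) value=3
Op 4: inc R3 by 3 -> R3=(0,0,0,6) value=6
Op 5: merge R1<->R3 -> R1=(0,0,0,6) R3=(0,0,0,6)
Op 6: merge R2<->R3 -> R2=(0,0,0,6) R3=(0,0,0,6)
Op 7: inc R0 by 4 -> R0=(4,0,0,0) value=4
Op 8: merge R0<->R3 -> R0=(4,0,0,6) R3=(4,0,0,6)
Op 9: inc R2 by 1 -> R2=(0,0,1,6) value=7
Op 10: inc R1 by 5 -> R1=(0,5,0,6) value=11
Op 11: inc R1 by 2 -> R1=(0,7,0,6) value=13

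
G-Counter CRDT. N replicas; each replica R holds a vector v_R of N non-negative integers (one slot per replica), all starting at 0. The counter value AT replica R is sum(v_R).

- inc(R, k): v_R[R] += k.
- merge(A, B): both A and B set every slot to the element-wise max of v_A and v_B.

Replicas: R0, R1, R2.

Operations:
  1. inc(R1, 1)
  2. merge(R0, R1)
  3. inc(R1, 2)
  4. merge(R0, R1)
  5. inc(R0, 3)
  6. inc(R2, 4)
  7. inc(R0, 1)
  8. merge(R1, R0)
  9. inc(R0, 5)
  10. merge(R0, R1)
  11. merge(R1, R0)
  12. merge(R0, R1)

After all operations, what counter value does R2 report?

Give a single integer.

Op 1: inc R1 by 1 -> R1=(0,1,0) value=1
Op 2: merge R0<->R1 -> R0=(0,1,0) R1=(0,1,0)
Op 3: inc R1 by 2 -> R1=(0,3,0) value=3
Op 4: merge R0<->R1 -> R0=(0,3,0) R1=(0,3,0)
Op 5: inc R0 by 3 -> R0=(3,3,0) value=6
Op 6: inc R2 by 4 -> R2=(0,0,4) value=4
Op 7: inc R0 by 1 -> R0=(4,3,0) value=7
Op 8: merge R1<->R0 -> R1=(4,3,0) R0=(4,3,0)
Op 9: inc R0 by 5 -> R0=(9,3,0) value=12
Op 10: merge R0<->R1 -> R0=(9,3,0) R1=(9,3,0)
Op 11: merge R1<->R0 -> R1=(9,3,0) R0=(9,3,0)
Op 12: merge R0<->R1 -> R0=(9,3,0) R1=(9,3,0)

Answer: 4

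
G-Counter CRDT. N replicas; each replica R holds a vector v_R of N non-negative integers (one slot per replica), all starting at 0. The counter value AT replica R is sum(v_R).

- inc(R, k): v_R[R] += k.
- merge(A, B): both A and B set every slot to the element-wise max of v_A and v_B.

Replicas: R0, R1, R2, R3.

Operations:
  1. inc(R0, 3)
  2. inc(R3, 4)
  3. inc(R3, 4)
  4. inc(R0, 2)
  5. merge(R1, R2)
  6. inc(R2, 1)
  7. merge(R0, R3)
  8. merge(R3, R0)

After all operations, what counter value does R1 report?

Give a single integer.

Answer: 0

Derivation:
Op 1: inc R0 by 3 -> R0=(3,0,0,0) value=3
Op 2: inc R3 by 4 -> R3=(0,0,0,4) value=4
Op 3: inc R3 by 4 -> R3=(0,0,0,8) value=8
Op 4: inc R0 by 2 -> R0=(5,0,0,0) value=5
Op 5: merge R1<->R2 -> R1=(0,0,0,0) R2=(0,0,0,0)
Op 6: inc R2 by 1 -> R2=(0,0,1,0) value=1
Op 7: merge R0<->R3 -> R0=(5,0,0,8) R3=(5,0,0,8)
Op 8: merge R3<->R0 -> R3=(5,0,0,8) R0=(5,0,0,8)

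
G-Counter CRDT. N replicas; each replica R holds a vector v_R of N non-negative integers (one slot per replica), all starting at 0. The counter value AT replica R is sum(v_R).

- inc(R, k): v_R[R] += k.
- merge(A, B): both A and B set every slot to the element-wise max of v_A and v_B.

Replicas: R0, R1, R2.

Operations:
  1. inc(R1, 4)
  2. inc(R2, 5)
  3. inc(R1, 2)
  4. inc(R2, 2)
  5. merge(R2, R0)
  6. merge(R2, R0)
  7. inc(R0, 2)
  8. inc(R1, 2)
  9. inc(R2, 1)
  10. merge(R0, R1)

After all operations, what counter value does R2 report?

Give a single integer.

Op 1: inc R1 by 4 -> R1=(0,4,0) value=4
Op 2: inc R2 by 5 -> R2=(0,0,5) value=5
Op 3: inc R1 by 2 -> R1=(0,6,0) value=6
Op 4: inc R2 by 2 -> R2=(0,0,7) value=7
Op 5: merge R2<->R0 -> R2=(0,0,7) R0=(0,0,7)
Op 6: merge R2<->R0 -> R2=(0,0,7) R0=(0,0,7)
Op 7: inc R0 by 2 -> R0=(2,0,7) value=9
Op 8: inc R1 by 2 -> R1=(0,8,0) value=8
Op 9: inc R2 by 1 -> R2=(0,0,8) value=8
Op 10: merge R0<->R1 -> R0=(2,8,7) R1=(2,8,7)

Answer: 8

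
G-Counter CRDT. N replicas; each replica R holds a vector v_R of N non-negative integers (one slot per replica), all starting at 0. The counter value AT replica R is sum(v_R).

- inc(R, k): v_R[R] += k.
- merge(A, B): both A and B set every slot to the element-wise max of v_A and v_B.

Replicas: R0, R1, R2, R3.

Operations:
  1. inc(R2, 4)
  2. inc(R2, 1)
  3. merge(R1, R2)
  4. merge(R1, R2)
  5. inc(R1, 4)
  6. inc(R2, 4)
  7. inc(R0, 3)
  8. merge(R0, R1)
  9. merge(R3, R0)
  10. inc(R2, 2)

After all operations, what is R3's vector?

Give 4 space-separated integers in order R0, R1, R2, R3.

Answer: 3 4 5 0

Derivation:
Op 1: inc R2 by 4 -> R2=(0,0,4,0) value=4
Op 2: inc R2 by 1 -> R2=(0,0,5,0) value=5
Op 3: merge R1<->R2 -> R1=(0,0,5,0) R2=(0,0,5,0)
Op 4: merge R1<->R2 -> R1=(0,0,5,0) R2=(0,0,5,0)
Op 5: inc R1 by 4 -> R1=(0,4,5,0) value=9
Op 6: inc R2 by 4 -> R2=(0,0,9,0) value=9
Op 7: inc R0 by 3 -> R0=(3,0,0,0) value=3
Op 8: merge R0<->R1 -> R0=(3,4,5,0) R1=(3,4,5,0)
Op 9: merge R3<->R0 -> R3=(3,4,5,0) R0=(3,4,5,0)
Op 10: inc R2 by 2 -> R2=(0,0,11,0) value=11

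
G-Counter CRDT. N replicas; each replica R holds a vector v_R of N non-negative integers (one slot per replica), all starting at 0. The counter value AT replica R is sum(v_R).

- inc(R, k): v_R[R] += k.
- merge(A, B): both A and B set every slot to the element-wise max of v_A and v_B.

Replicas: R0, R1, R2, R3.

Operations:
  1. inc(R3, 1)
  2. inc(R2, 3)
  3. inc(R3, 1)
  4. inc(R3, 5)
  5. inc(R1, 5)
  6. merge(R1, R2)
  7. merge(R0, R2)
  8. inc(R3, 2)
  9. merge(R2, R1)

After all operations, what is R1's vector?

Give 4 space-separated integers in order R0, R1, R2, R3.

Answer: 0 5 3 0

Derivation:
Op 1: inc R3 by 1 -> R3=(0,0,0,1) value=1
Op 2: inc R2 by 3 -> R2=(0,0,3,0) value=3
Op 3: inc R3 by 1 -> R3=(0,0,0,2) value=2
Op 4: inc R3 by 5 -> R3=(0,0,0,7) value=7
Op 5: inc R1 by 5 -> R1=(0,5,0,0) value=5
Op 6: merge R1<->R2 -> R1=(0,5,3,0) R2=(0,5,3,0)
Op 7: merge R0<->R2 -> R0=(0,5,3,0) R2=(0,5,3,0)
Op 8: inc R3 by 2 -> R3=(0,0,0,9) value=9
Op 9: merge R2<->R1 -> R2=(0,5,3,0) R1=(0,5,3,0)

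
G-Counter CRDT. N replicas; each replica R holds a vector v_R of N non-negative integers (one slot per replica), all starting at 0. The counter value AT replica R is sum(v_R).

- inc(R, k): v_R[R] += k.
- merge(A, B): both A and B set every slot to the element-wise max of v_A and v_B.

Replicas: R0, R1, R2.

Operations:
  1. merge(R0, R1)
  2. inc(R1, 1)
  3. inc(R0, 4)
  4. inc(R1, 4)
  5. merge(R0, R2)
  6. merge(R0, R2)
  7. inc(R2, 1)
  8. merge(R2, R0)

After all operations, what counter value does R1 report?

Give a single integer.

Answer: 5

Derivation:
Op 1: merge R0<->R1 -> R0=(0,0,0) R1=(0,0,0)
Op 2: inc R1 by 1 -> R1=(0,1,0) value=1
Op 3: inc R0 by 4 -> R0=(4,0,0) value=4
Op 4: inc R1 by 4 -> R1=(0,5,0) value=5
Op 5: merge R0<->R2 -> R0=(4,0,0) R2=(4,0,0)
Op 6: merge R0<->R2 -> R0=(4,0,0) R2=(4,0,0)
Op 7: inc R2 by 1 -> R2=(4,0,1) value=5
Op 8: merge R2<->R0 -> R2=(4,0,1) R0=(4,0,1)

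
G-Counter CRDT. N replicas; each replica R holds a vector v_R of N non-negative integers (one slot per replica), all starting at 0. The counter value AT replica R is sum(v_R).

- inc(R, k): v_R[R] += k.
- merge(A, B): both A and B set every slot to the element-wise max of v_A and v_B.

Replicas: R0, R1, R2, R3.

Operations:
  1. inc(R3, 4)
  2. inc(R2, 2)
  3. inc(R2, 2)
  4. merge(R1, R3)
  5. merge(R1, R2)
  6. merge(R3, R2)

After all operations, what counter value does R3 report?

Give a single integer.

Op 1: inc R3 by 4 -> R3=(0,0,0,4) value=4
Op 2: inc R2 by 2 -> R2=(0,0,2,0) value=2
Op 3: inc R2 by 2 -> R2=(0,0,4,0) value=4
Op 4: merge R1<->R3 -> R1=(0,0,0,4) R3=(0,0,0,4)
Op 5: merge R1<->R2 -> R1=(0,0,4,4) R2=(0,0,4,4)
Op 6: merge R3<->R2 -> R3=(0,0,4,4) R2=(0,0,4,4)

Answer: 8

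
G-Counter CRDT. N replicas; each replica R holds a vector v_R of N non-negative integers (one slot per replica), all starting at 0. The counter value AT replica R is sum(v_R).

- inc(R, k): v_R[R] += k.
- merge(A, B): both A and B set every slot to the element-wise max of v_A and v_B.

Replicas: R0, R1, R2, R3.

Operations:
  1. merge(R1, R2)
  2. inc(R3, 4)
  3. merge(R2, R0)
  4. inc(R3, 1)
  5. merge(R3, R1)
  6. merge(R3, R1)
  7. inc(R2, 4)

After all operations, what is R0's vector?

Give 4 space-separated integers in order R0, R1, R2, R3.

Op 1: merge R1<->R2 -> R1=(0,0,0,0) R2=(0,0,0,0)
Op 2: inc R3 by 4 -> R3=(0,0,0,4) value=4
Op 3: merge R2<->R0 -> R2=(0,0,0,0) R0=(0,0,0,0)
Op 4: inc R3 by 1 -> R3=(0,0,0,5) value=5
Op 5: merge R3<->R1 -> R3=(0,0,0,5) R1=(0,0,0,5)
Op 6: merge R3<->R1 -> R3=(0,0,0,5) R1=(0,0,0,5)
Op 7: inc R2 by 4 -> R2=(0,0,4,0) value=4

Answer: 0 0 0 0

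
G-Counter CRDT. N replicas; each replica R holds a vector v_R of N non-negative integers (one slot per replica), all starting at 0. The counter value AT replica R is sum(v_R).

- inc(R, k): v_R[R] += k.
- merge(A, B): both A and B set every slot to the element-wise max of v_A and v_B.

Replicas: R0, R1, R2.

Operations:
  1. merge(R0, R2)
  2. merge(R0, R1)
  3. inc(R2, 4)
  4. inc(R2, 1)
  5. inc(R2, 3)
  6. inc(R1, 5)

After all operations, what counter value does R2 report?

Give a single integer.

Op 1: merge R0<->R2 -> R0=(0,0,0) R2=(0,0,0)
Op 2: merge R0<->R1 -> R0=(0,0,0) R1=(0,0,0)
Op 3: inc R2 by 4 -> R2=(0,0,4) value=4
Op 4: inc R2 by 1 -> R2=(0,0,5) value=5
Op 5: inc R2 by 3 -> R2=(0,0,8) value=8
Op 6: inc R1 by 5 -> R1=(0,5,0) value=5

Answer: 8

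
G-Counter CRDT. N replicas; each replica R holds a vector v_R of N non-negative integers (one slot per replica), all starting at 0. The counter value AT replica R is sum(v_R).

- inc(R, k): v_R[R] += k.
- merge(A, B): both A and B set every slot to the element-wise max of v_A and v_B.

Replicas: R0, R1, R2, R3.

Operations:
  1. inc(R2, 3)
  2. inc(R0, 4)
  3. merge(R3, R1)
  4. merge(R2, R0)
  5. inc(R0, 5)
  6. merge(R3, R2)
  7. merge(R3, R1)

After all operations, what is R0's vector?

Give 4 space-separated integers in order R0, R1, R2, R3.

Answer: 9 0 3 0

Derivation:
Op 1: inc R2 by 3 -> R2=(0,0,3,0) value=3
Op 2: inc R0 by 4 -> R0=(4,0,0,0) value=4
Op 3: merge R3<->R1 -> R3=(0,0,0,0) R1=(0,0,0,0)
Op 4: merge R2<->R0 -> R2=(4,0,3,0) R0=(4,0,3,0)
Op 5: inc R0 by 5 -> R0=(9,0,3,0) value=12
Op 6: merge R3<->R2 -> R3=(4,0,3,0) R2=(4,0,3,0)
Op 7: merge R3<->R1 -> R3=(4,0,3,0) R1=(4,0,3,0)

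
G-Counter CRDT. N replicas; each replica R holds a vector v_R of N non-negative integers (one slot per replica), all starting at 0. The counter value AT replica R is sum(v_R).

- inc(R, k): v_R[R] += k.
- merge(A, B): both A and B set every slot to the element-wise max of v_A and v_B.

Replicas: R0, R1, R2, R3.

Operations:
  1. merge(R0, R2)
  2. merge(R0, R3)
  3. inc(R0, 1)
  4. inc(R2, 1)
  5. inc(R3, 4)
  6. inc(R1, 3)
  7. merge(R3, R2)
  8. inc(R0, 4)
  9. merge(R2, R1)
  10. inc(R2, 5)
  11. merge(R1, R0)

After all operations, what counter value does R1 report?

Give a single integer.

Op 1: merge R0<->R2 -> R0=(0,0,0,0) R2=(0,0,0,0)
Op 2: merge R0<->R3 -> R0=(0,0,0,0) R3=(0,0,0,0)
Op 3: inc R0 by 1 -> R0=(1,0,0,0) value=1
Op 4: inc R2 by 1 -> R2=(0,0,1,0) value=1
Op 5: inc R3 by 4 -> R3=(0,0,0,4) value=4
Op 6: inc R1 by 3 -> R1=(0,3,0,0) value=3
Op 7: merge R3<->R2 -> R3=(0,0,1,4) R2=(0,0,1,4)
Op 8: inc R0 by 4 -> R0=(5,0,0,0) value=5
Op 9: merge R2<->R1 -> R2=(0,3,1,4) R1=(0,3,1,4)
Op 10: inc R2 by 5 -> R2=(0,3,6,4) value=13
Op 11: merge R1<->R0 -> R1=(5,3,1,4) R0=(5,3,1,4)

Answer: 13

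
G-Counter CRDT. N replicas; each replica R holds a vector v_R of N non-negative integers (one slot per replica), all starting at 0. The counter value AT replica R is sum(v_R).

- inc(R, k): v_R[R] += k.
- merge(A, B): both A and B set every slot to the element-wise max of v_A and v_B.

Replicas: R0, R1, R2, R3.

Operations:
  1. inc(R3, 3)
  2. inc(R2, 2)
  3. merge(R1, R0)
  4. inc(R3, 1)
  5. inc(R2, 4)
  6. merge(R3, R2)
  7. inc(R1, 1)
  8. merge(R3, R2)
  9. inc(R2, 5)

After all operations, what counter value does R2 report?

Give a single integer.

Answer: 15

Derivation:
Op 1: inc R3 by 3 -> R3=(0,0,0,3) value=3
Op 2: inc R2 by 2 -> R2=(0,0,2,0) value=2
Op 3: merge R1<->R0 -> R1=(0,0,0,0) R0=(0,0,0,0)
Op 4: inc R3 by 1 -> R3=(0,0,0,4) value=4
Op 5: inc R2 by 4 -> R2=(0,0,6,0) value=6
Op 6: merge R3<->R2 -> R3=(0,0,6,4) R2=(0,0,6,4)
Op 7: inc R1 by 1 -> R1=(0,1,0,0) value=1
Op 8: merge R3<->R2 -> R3=(0,0,6,4) R2=(0,0,6,4)
Op 9: inc R2 by 5 -> R2=(0,0,11,4) value=15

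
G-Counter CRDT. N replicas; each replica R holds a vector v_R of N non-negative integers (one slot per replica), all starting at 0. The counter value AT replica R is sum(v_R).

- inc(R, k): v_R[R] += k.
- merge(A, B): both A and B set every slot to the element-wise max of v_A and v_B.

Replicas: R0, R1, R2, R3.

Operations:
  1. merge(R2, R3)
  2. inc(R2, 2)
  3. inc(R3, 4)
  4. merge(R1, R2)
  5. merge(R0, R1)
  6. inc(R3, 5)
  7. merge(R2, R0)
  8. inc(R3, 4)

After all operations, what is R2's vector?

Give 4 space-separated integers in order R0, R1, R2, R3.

Op 1: merge R2<->R3 -> R2=(0,0,0,0) R3=(0,0,0,0)
Op 2: inc R2 by 2 -> R2=(0,0,2,0) value=2
Op 3: inc R3 by 4 -> R3=(0,0,0,4) value=4
Op 4: merge R1<->R2 -> R1=(0,0,2,0) R2=(0,0,2,0)
Op 5: merge R0<->R1 -> R0=(0,0,2,0) R1=(0,0,2,0)
Op 6: inc R3 by 5 -> R3=(0,0,0,9) value=9
Op 7: merge R2<->R0 -> R2=(0,0,2,0) R0=(0,0,2,0)
Op 8: inc R3 by 4 -> R3=(0,0,0,13) value=13

Answer: 0 0 2 0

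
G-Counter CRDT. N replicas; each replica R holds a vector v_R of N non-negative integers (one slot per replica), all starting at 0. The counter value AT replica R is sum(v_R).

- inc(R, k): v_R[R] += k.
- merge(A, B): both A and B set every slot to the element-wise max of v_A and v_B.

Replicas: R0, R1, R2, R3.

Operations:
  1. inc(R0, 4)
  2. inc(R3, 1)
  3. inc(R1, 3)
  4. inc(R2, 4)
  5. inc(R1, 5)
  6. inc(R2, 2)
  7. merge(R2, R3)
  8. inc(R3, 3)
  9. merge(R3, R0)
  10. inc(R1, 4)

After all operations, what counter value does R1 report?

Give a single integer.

Op 1: inc R0 by 4 -> R0=(4,0,0,0) value=4
Op 2: inc R3 by 1 -> R3=(0,0,0,1) value=1
Op 3: inc R1 by 3 -> R1=(0,3,0,0) value=3
Op 4: inc R2 by 4 -> R2=(0,0,4,0) value=4
Op 5: inc R1 by 5 -> R1=(0,8,0,0) value=8
Op 6: inc R2 by 2 -> R2=(0,0,6,0) value=6
Op 7: merge R2<->R3 -> R2=(0,0,6,1) R3=(0,0,6,1)
Op 8: inc R3 by 3 -> R3=(0,0,6,4) value=10
Op 9: merge R3<->R0 -> R3=(4,0,6,4) R0=(4,0,6,4)
Op 10: inc R1 by 4 -> R1=(0,12,0,0) value=12

Answer: 12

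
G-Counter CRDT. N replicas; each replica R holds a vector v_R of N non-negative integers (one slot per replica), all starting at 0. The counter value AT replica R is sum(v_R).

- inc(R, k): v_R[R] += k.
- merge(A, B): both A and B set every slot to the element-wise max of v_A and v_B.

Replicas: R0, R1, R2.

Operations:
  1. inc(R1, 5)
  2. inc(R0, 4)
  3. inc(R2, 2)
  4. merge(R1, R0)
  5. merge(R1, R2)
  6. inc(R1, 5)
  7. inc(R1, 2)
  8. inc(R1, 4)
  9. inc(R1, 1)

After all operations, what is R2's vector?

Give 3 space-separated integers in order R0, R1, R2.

Op 1: inc R1 by 5 -> R1=(0,5,0) value=5
Op 2: inc R0 by 4 -> R0=(4,0,0) value=4
Op 3: inc R2 by 2 -> R2=(0,0,2) value=2
Op 4: merge R1<->R0 -> R1=(4,5,0) R0=(4,5,0)
Op 5: merge R1<->R2 -> R1=(4,5,2) R2=(4,5,2)
Op 6: inc R1 by 5 -> R1=(4,10,2) value=16
Op 7: inc R1 by 2 -> R1=(4,12,2) value=18
Op 8: inc R1 by 4 -> R1=(4,16,2) value=22
Op 9: inc R1 by 1 -> R1=(4,17,2) value=23

Answer: 4 5 2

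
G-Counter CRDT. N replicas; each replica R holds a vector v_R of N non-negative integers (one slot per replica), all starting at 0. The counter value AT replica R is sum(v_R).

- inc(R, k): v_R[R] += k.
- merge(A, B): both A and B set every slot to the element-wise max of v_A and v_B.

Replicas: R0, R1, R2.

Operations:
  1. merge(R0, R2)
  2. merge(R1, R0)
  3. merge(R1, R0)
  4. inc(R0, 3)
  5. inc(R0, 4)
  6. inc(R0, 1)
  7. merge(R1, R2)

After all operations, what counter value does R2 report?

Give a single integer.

Op 1: merge R0<->R2 -> R0=(0,0,0) R2=(0,0,0)
Op 2: merge R1<->R0 -> R1=(0,0,0) R0=(0,0,0)
Op 3: merge R1<->R0 -> R1=(0,0,0) R0=(0,0,0)
Op 4: inc R0 by 3 -> R0=(3,0,0) value=3
Op 5: inc R0 by 4 -> R0=(7,0,0) value=7
Op 6: inc R0 by 1 -> R0=(8,0,0) value=8
Op 7: merge R1<->R2 -> R1=(0,0,0) R2=(0,0,0)

Answer: 0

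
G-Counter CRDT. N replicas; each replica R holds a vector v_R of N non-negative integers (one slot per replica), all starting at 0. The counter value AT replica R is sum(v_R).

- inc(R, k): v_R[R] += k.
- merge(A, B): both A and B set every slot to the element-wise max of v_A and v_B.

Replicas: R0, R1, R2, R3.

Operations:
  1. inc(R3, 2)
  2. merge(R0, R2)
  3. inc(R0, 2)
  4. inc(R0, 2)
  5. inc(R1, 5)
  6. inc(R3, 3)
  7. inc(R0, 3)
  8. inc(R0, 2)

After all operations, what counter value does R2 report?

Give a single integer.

Op 1: inc R3 by 2 -> R3=(0,0,0,2) value=2
Op 2: merge R0<->R2 -> R0=(0,0,0,0) R2=(0,0,0,0)
Op 3: inc R0 by 2 -> R0=(2,0,0,0) value=2
Op 4: inc R0 by 2 -> R0=(4,0,0,0) value=4
Op 5: inc R1 by 5 -> R1=(0,5,0,0) value=5
Op 6: inc R3 by 3 -> R3=(0,0,0,5) value=5
Op 7: inc R0 by 3 -> R0=(7,0,0,0) value=7
Op 8: inc R0 by 2 -> R0=(9,0,0,0) value=9

Answer: 0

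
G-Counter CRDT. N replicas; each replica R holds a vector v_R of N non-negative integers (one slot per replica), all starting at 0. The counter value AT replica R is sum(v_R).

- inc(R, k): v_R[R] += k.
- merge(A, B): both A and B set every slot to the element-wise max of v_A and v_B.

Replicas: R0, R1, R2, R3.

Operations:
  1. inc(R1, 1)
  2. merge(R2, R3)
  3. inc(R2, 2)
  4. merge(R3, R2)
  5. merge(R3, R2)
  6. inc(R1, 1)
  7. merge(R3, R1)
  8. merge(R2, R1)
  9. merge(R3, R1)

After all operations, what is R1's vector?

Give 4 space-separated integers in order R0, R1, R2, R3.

Op 1: inc R1 by 1 -> R1=(0,1,0,0) value=1
Op 2: merge R2<->R3 -> R2=(0,0,0,0) R3=(0,0,0,0)
Op 3: inc R2 by 2 -> R2=(0,0,2,0) value=2
Op 4: merge R3<->R2 -> R3=(0,0,2,0) R2=(0,0,2,0)
Op 5: merge R3<->R2 -> R3=(0,0,2,0) R2=(0,0,2,0)
Op 6: inc R1 by 1 -> R1=(0,2,0,0) value=2
Op 7: merge R3<->R1 -> R3=(0,2,2,0) R1=(0,2,2,0)
Op 8: merge R2<->R1 -> R2=(0,2,2,0) R1=(0,2,2,0)
Op 9: merge R3<->R1 -> R3=(0,2,2,0) R1=(0,2,2,0)

Answer: 0 2 2 0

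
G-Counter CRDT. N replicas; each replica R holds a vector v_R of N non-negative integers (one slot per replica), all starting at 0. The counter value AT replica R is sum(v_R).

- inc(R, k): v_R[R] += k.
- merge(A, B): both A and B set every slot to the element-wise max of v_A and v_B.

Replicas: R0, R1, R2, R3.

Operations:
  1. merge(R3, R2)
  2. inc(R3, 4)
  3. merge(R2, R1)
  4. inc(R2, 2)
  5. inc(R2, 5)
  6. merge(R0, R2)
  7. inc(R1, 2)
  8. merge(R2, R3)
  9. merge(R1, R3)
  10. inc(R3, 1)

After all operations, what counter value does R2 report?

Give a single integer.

Op 1: merge R3<->R2 -> R3=(0,0,0,0) R2=(0,0,0,0)
Op 2: inc R3 by 4 -> R3=(0,0,0,4) value=4
Op 3: merge R2<->R1 -> R2=(0,0,0,0) R1=(0,0,0,0)
Op 4: inc R2 by 2 -> R2=(0,0,2,0) value=2
Op 5: inc R2 by 5 -> R2=(0,0,7,0) value=7
Op 6: merge R0<->R2 -> R0=(0,0,7,0) R2=(0,0,7,0)
Op 7: inc R1 by 2 -> R1=(0,2,0,0) value=2
Op 8: merge R2<->R3 -> R2=(0,0,7,4) R3=(0,0,7,4)
Op 9: merge R1<->R3 -> R1=(0,2,7,4) R3=(0,2,7,4)
Op 10: inc R3 by 1 -> R3=(0,2,7,5) value=14

Answer: 11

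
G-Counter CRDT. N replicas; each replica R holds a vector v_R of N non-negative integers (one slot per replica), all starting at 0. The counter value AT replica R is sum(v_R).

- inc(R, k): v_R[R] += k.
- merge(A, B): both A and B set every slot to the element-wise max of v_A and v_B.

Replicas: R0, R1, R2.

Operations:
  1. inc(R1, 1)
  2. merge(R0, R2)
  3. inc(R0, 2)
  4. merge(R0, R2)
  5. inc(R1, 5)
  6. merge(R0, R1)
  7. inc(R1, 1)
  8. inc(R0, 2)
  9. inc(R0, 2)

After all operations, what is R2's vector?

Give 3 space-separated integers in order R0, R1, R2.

Answer: 2 0 0

Derivation:
Op 1: inc R1 by 1 -> R1=(0,1,0) value=1
Op 2: merge R0<->R2 -> R0=(0,0,0) R2=(0,0,0)
Op 3: inc R0 by 2 -> R0=(2,0,0) value=2
Op 4: merge R0<->R2 -> R0=(2,0,0) R2=(2,0,0)
Op 5: inc R1 by 5 -> R1=(0,6,0) value=6
Op 6: merge R0<->R1 -> R0=(2,6,0) R1=(2,6,0)
Op 7: inc R1 by 1 -> R1=(2,7,0) value=9
Op 8: inc R0 by 2 -> R0=(4,6,0) value=10
Op 9: inc R0 by 2 -> R0=(6,6,0) value=12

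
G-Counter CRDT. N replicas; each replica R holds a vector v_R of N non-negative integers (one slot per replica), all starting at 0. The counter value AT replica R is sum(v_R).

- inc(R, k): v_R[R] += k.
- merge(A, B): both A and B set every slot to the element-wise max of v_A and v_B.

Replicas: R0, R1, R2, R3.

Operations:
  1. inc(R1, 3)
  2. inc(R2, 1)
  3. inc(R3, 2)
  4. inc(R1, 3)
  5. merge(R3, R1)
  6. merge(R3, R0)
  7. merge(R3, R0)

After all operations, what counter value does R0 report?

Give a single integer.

Answer: 8

Derivation:
Op 1: inc R1 by 3 -> R1=(0,3,0,0) value=3
Op 2: inc R2 by 1 -> R2=(0,0,1,0) value=1
Op 3: inc R3 by 2 -> R3=(0,0,0,2) value=2
Op 4: inc R1 by 3 -> R1=(0,6,0,0) value=6
Op 5: merge R3<->R1 -> R3=(0,6,0,2) R1=(0,6,0,2)
Op 6: merge R3<->R0 -> R3=(0,6,0,2) R0=(0,6,0,2)
Op 7: merge R3<->R0 -> R3=(0,6,0,2) R0=(0,6,0,2)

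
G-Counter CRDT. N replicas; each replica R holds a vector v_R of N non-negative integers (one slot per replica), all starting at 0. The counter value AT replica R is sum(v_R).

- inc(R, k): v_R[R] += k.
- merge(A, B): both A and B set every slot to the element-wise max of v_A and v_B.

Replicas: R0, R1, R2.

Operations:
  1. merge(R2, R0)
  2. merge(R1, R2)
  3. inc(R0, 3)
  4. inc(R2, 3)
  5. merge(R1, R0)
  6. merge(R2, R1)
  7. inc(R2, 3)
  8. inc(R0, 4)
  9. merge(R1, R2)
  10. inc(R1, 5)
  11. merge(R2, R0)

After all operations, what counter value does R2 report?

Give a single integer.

Op 1: merge R2<->R0 -> R2=(0,0,0) R0=(0,0,0)
Op 2: merge R1<->R2 -> R1=(0,0,0) R2=(0,0,0)
Op 3: inc R0 by 3 -> R0=(3,0,0) value=3
Op 4: inc R2 by 3 -> R2=(0,0,3) value=3
Op 5: merge R1<->R0 -> R1=(3,0,0) R0=(3,0,0)
Op 6: merge R2<->R1 -> R2=(3,0,3) R1=(3,0,3)
Op 7: inc R2 by 3 -> R2=(3,0,6) value=9
Op 8: inc R0 by 4 -> R0=(7,0,0) value=7
Op 9: merge R1<->R2 -> R1=(3,0,6) R2=(3,0,6)
Op 10: inc R1 by 5 -> R1=(3,5,6) value=14
Op 11: merge R2<->R0 -> R2=(7,0,6) R0=(7,0,6)

Answer: 13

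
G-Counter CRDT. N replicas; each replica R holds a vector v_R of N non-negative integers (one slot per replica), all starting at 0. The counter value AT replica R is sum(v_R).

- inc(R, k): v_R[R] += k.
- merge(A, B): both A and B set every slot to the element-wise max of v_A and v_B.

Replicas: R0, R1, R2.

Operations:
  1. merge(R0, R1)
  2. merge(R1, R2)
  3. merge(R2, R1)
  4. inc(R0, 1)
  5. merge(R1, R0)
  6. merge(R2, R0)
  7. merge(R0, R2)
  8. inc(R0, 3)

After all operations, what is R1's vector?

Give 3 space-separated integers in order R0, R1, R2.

Op 1: merge R0<->R1 -> R0=(0,0,0) R1=(0,0,0)
Op 2: merge R1<->R2 -> R1=(0,0,0) R2=(0,0,0)
Op 3: merge R2<->R1 -> R2=(0,0,0) R1=(0,0,0)
Op 4: inc R0 by 1 -> R0=(1,0,0) value=1
Op 5: merge R1<->R0 -> R1=(1,0,0) R0=(1,0,0)
Op 6: merge R2<->R0 -> R2=(1,0,0) R0=(1,0,0)
Op 7: merge R0<->R2 -> R0=(1,0,0) R2=(1,0,0)
Op 8: inc R0 by 3 -> R0=(4,0,0) value=4

Answer: 1 0 0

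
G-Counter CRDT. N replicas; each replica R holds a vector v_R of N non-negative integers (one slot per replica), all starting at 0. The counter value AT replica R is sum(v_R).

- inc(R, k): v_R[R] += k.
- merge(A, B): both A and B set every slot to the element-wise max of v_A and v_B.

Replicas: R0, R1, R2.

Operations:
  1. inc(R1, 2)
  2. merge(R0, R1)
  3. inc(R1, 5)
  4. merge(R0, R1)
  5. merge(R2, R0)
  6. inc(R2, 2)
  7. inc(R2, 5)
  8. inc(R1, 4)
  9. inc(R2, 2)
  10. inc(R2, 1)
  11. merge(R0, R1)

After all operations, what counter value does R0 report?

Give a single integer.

Op 1: inc R1 by 2 -> R1=(0,2,0) value=2
Op 2: merge R0<->R1 -> R0=(0,2,0) R1=(0,2,0)
Op 3: inc R1 by 5 -> R1=(0,7,0) value=7
Op 4: merge R0<->R1 -> R0=(0,7,0) R1=(0,7,0)
Op 5: merge R2<->R0 -> R2=(0,7,0) R0=(0,7,0)
Op 6: inc R2 by 2 -> R2=(0,7,2) value=9
Op 7: inc R2 by 5 -> R2=(0,7,7) value=14
Op 8: inc R1 by 4 -> R1=(0,11,0) value=11
Op 9: inc R2 by 2 -> R2=(0,7,9) value=16
Op 10: inc R2 by 1 -> R2=(0,7,10) value=17
Op 11: merge R0<->R1 -> R0=(0,11,0) R1=(0,11,0)

Answer: 11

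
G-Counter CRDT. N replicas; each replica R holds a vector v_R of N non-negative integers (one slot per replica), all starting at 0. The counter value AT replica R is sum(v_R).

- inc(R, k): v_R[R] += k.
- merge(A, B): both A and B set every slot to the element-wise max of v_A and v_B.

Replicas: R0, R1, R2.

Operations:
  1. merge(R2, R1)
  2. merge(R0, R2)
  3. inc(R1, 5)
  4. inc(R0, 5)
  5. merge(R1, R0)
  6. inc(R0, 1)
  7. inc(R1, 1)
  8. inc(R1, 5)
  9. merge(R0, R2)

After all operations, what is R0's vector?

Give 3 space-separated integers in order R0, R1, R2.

Op 1: merge R2<->R1 -> R2=(0,0,0) R1=(0,0,0)
Op 2: merge R0<->R2 -> R0=(0,0,0) R2=(0,0,0)
Op 3: inc R1 by 5 -> R1=(0,5,0) value=5
Op 4: inc R0 by 5 -> R0=(5,0,0) value=5
Op 5: merge R1<->R0 -> R1=(5,5,0) R0=(5,5,0)
Op 6: inc R0 by 1 -> R0=(6,5,0) value=11
Op 7: inc R1 by 1 -> R1=(5,6,0) value=11
Op 8: inc R1 by 5 -> R1=(5,11,0) value=16
Op 9: merge R0<->R2 -> R0=(6,5,0) R2=(6,5,0)

Answer: 6 5 0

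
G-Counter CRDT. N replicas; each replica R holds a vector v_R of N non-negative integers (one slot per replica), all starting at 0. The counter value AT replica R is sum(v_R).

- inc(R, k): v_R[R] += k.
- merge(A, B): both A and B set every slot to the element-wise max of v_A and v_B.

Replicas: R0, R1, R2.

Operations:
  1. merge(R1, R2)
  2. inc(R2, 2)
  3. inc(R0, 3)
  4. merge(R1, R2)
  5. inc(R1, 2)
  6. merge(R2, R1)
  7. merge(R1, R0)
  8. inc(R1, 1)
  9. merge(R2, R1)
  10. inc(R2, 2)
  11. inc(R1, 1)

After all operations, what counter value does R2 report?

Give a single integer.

Answer: 10

Derivation:
Op 1: merge R1<->R2 -> R1=(0,0,0) R2=(0,0,0)
Op 2: inc R2 by 2 -> R2=(0,0,2) value=2
Op 3: inc R0 by 3 -> R0=(3,0,0) value=3
Op 4: merge R1<->R2 -> R1=(0,0,2) R2=(0,0,2)
Op 5: inc R1 by 2 -> R1=(0,2,2) value=4
Op 6: merge R2<->R1 -> R2=(0,2,2) R1=(0,2,2)
Op 7: merge R1<->R0 -> R1=(3,2,2) R0=(3,2,2)
Op 8: inc R1 by 1 -> R1=(3,3,2) value=8
Op 9: merge R2<->R1 -> R2=(3,3,2) R1=(3,3,2)
Op 10: inc R2 by 2 -> R2=(3,3,4) value=10
Op 11: inc R1 by 1 -> R1=(3,4,2) value=9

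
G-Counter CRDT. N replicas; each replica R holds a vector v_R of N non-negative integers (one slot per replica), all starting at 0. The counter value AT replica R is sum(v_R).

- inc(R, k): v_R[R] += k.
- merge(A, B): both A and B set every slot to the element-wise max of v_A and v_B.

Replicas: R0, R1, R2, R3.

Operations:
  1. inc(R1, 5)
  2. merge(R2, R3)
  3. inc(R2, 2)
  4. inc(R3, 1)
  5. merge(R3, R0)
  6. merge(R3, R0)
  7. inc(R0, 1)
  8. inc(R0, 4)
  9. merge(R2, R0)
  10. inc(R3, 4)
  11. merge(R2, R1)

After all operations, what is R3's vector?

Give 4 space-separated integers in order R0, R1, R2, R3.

Op 1: inc R1 by 5 -> R1=(0,5,0,0) value=5
Op 2: merge R2<->R3 -> R2=(0,0,0,0) R3=(0,0,0,0)
Op 3: inc R2 by 2 -> R2=(0,0,2,0) value=2
Op 4: inc R3 by 1 -> R3=(0,0,0,1) value=1
Op 5: merge R3<->R0 -> R3=(0,0,0,1) R0=(0,0,0,1)
Op 6: merge R3<->R0 -> R3=(0,0,0,1) R0=(0,0,0,1)
Op 7: inc R0 by 1 -> R0=(1,0,0,1) value=2
Op 8: inc R0 by 4 -> R0=(5,0,0,1) value=6
Op 9: merge R2<->R0 -> R2=(5,0,2,1) R0=(5,0,2,1)
Op 10: inc R3 by 4 -> R3=(0,0,0,5) value=5
Op 11: merge R2<->R1 -> R2=(5,5,2,1) R1=(5,5,2,1)

Answer: 0 0 0 5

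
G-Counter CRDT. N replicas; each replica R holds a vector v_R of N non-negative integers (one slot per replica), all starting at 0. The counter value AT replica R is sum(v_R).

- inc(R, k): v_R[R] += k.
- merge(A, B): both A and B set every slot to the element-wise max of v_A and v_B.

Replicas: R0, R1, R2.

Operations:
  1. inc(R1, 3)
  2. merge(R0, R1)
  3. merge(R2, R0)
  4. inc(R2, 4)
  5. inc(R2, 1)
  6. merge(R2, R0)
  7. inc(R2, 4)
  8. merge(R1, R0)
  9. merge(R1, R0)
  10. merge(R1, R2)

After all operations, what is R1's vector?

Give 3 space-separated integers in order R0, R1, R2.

Answer: 0 3 9

Derivation:
Op 1: inc R1 by 3 -> R1=(0,3,0) value=3
Op 2: merge R0<->R1 -> R0=(0,3,0) R1=(0,3,0)
Op 3: merge R2<->R0 -> R2=(0,3,0) R0=(0,3,0)
Op 4: inc R2 by 4 -> R2=(0,3,4) value=7
Op 5: inc R2 by 1 -> R2=(0,3,5) value=8
Op 6: merge R2<->R0 -> R2=(0,3,5) R0=(0,3,5)
Op 7: inc R2 by 4 -> R2=(0,3,9) value=12
Op 8: merge R1<->R0 -> R1=(0,3,5) R0=(0,3,5)
Op 9: merge R1<->R0 -> R1=(0,3,5) R0=(0,3,5)
Op 10: merge R1<->R2 -> R1=(0,3,9) R2=(0,3,9)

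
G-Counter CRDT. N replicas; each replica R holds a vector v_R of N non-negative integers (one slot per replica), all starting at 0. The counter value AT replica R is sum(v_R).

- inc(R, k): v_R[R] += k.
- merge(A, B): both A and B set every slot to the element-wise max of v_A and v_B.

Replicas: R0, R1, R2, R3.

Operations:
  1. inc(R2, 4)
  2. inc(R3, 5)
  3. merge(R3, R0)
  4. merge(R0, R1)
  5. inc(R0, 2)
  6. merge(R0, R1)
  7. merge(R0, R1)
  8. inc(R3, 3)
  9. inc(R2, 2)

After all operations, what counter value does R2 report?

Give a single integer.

Answer: 6

Derivation:
Op 1: inc R2 by 4 -> R2=(0,0,4,0) value=4
Op 2: inc R3 by 5 -> R3=(0,0,0,5) value=5
Op 3: merge R3<->R0 -> R3=(0,0,0,5) R0=(0,0,0,5)
Op 4: merge R0<->R1 -> R0=(0,0,0,5) R1=(0,0,0,5)
Op 5: inc R0 by 2 -> R0=(2,0,0,5) value=7
Op 6: merge R0<->R1 -> R0=(2,0,0,5) R1=(2,0,0,5)
Op 7: merge R0<->R1 -> R0=(2,0,0,5) R1=(2,0,0,5)
Op 8: inc R3 by 3 -> R3=(0,0,0,8) value=8
Op 9: inc R2 by 2 -> R2=(0,0,6,0) value=6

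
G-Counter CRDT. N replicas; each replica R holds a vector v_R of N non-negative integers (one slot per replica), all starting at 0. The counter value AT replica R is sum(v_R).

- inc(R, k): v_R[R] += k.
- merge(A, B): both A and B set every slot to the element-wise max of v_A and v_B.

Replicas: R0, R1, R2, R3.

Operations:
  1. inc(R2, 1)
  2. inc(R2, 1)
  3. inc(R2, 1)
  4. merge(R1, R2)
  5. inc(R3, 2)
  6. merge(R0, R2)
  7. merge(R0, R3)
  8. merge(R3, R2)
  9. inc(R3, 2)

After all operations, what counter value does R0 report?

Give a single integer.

Op 1: inc R2 by 1 -> R2=(0,0,1,0) value=1
Op 2: inc R2 by 1 -> R2=(0,0,2,0) value=2
Op 3: inc R2 by 1 -> R2=(0,0,3,0) value=3
Op 4: merge R1<->R2 -> R1=(0,0,3,0) R2=(0,0,3,0)
Op 5: inc R3 by 2 -> R3=(0,0,0,2) value=2
Op 6: merge R0<->R2 -> R0=(0,0,3,0) R2=(0,0,3,0)
Op 7: merge R0<->R3 -> R0=(0,0,3,2) R3=(0,0,3,2)
Op 8: merge R3<->R2 -> R3=(0,0,3,2) R2=(0,0,3,2)
Op 9: inc R3 by 2 -> R3=(0,0,3,4) value=7

Answer: 5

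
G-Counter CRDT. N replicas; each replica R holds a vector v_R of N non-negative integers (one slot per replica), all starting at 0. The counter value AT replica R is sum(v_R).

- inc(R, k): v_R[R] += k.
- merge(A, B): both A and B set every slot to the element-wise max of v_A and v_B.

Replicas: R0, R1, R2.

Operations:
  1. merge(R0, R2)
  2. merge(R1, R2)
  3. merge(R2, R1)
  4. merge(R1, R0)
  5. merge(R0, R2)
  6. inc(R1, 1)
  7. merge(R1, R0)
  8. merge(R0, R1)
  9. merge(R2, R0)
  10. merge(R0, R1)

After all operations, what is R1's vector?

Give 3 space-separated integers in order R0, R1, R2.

Op 1: merge R0<->R2 -> R0=(0,0,0) R2=(0,0,0)
Op 2: merge R1<->R2 -> R1=(0,0,0) R2=(0,0,0)
Op 3: merge R2<->R1 -> R2=(0,0,0) R1=(0,0,0)
Op 4: merge R1<->R0 -> R1=(0,0,0) R0=(0,0,0)
Op 5: merge R0<->R2 -> R0=(0,0,0) R2=(0,0,0)
Op 6: inc R1 by 1 -> R1=(0,1,0) value=1
Op 7: merge R1<->R0 -> R1=(0,1,0) R0=(0,1,0)
Op 8: merge R0<->R1 -> R0=(0,1,0) R1=(0,1,0)
Op 9: merge R2<->R0 -> R2=(0,1,0) R0=(0,1,0)
Op 10: merge R0<->R1 -> R0=(0,1,0) R1=(0,1,0)

Answer: 0 1 0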